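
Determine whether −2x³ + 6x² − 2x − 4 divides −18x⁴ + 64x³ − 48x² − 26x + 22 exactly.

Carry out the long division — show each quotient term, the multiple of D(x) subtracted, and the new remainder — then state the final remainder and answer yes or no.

R(x) = 2, so D(x) is not a factor of P(x). no

Step 1: lead(−18x⁴ + 64x³ − 48x² − 26x + 22) ÷ lead(D) = −18x⁴ ÷ −2x³ = 9x. Subtract (9x)·D = −18x⁴ + 54x³ − 18x² − 36x. Remainder: 10x³ − 30x² + 10x + 22.
Step 2: lead(10x³ − 30x² + 10x + 22) ÷ lead(D) = 10x³ ÷ −2x³ = −5. Subtract (−5)·D = 10x³ − 30x² + 10x + 20. Remainder: 2.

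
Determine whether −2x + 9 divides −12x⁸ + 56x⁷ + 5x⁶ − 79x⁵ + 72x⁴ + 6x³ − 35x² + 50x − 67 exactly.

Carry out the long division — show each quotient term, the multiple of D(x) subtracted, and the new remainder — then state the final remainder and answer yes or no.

R(x) = −4, so D(x) is not a factor of P(x). no

Step 1: lead(−12x⁸ + 56x⁷ + 5x⁶ − 79x⁵ + 72x⁴ + 6x³ − 35x² + 50x − 67) ÷ lead(D) = −12x⁸ ÷ −2x = 6x⁷. Subtract (6x⁷)·D = −12x⁸ + 54x⁷. Remainder: 2x⁷ + 5x⁶ − 79x⁵ + 72x⁴ + 6x³ − 35x² + 50x − 67.
Step 2: lead(2x⁷ + 5x⁶ − 79x⁵ + 72x⁴ + 6x³ − 35x² + 50x − 67) ÷ lead(D) = 2x⁷ ÷ −2x = −x⁶. Subtract (−x⁶)·D = 2x⁷ − 9x⁶. Remainder: 14x⁶ − 79x⁵ + 72x⁴ + 6x³ − 35x² + 50x − 67.
Step 3: lead(14x⁶ − 79x⁵ + 72x⁴ + 6x³ − 35x² + 50x − 67) ÷ lead(D) = 14x⁶ ÷ −2x = −7x⁵. Subtract (−7x⁵)·D = 14x⁶ − 63x⁵. Remainder: −16x⁵ + 72x⁴ + 6x³ − 35x² + 50x − 67.
Step 4: lead(−16x⁵ + 72x⁴ + 6x³ − 35x² + 50x − 67) ÷ lead(D) = −16x⁵ ÷ −2x = 8x⁴. Subtract (8x⁴)·D = −16x⁵ + 72x⁴. Remainder: 6x³ − 35x² + 50x − 67.
Step 5: lead(6x³ − 35x² + 50x − 67) ÷ lead(D) = 6x³ ÷ −2x = −3x². Subtract (−3x²)·D = 6x³ − 27x². Remainder: −8x² + 50x − 67.
Step 6: lead(−8x² + 50x − 67) ÷ lead(D) = −8x² ÷ −2x = 4x. Subtract (4x)·D = −8x² + 36x. Remainder: 14x − 67.
Step 7: lead(14x − 67) ÷ lead(D) = 14x ÷ −2x = −7. Subtract (−7)·D = 14x − 63. Remainder: −4.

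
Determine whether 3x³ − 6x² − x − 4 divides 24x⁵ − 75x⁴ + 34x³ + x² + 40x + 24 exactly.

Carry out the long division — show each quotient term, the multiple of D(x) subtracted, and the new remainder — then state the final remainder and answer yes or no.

R(x) = 8, so D(x) is not a factor of P(x). no

Step 1: lead(24x⁵ − 75x⁴ + 34x³ + x² + 40x + 24) ÷ lead(D) = 24x⁵ ÷ 3x³ = 8x². Subtract (8x²)·D = 24x⁵ − 48x⁴ − 8x³ − 32x². Remainder: −27x⁴ + 42x³ + 33x² + 40x + 24.
Step 2: lead(−27x⁴ + 42x³ + 33x² + 40x + 24) ÷ lead(D) = −27x⁴ ÷ 3x³ = −9x. Subtract (−9x)·D = −27x⁴ + 54x³ + 9x² + 36x. Remainder: −12x³ + 24x² + 4x + 24.
Step 3: lead(−12x³ + 24x² + 4x + 24) ÷ lead(D) = −12x³ ÷ 3x³ = −4. Subtract (−4)·D = −12x³ + 24x² + 4x + 16. Remainder: 8.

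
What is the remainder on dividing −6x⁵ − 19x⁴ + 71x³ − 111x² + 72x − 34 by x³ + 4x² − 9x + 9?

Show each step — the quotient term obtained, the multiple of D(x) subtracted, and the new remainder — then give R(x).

Step 1: lead(−6x⁵ − 19x⁴ + 71x³ − 111x² + 72x − 34) ÷ lead(D) = −6x⁵ ÷ x³ = −6x². Subtract (−6x²)·D = −6x⁵ − 24x⁴ + 54x³ − 54x². Remainder: 5x⁴ + 17x³ − 57x² + 72x − 34.
Step 2: lead(5x⁴ + 17x³ − 57x² + 72x − 34) ÷ lead(D) = 5x⁴ ÷ x³ = 5x. Subtract (5x)·D = 5x⁴ + 20x³ − 45x² + 45x. Remainder: −3x³ − 12x² + 27x − 34.
Step 3: lead(−3x³ − 12x² + 27x − 34) ÷ lead(D) = −3x³ ÷ x³ = −3. Subtract (−3)·D = −3x³ − 12x² + 27x − 27. Remainder: −7.

R(x) = −7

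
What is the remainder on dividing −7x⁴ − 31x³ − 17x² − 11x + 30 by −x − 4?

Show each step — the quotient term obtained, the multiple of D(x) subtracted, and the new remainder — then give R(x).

Step 1: lead(−7x⁴ − 31x³ − 17x² − 11x + 30) ÷ lead(D) = −7x⁴ ÷ −x = 7x³. Subtract (7x³)·D = −7x⁴ − 28x³. Remainder: −3x³ − 17x² − 11x + 30.
Step 2: lead(−3x³ − 17x² − 11x + 30) ÷ lead(D) = −3x³ ÷ −x = 3x². Subtract (3x²)·D = −3x³ − 12x². Remainder: −5x² − 11x + 30.
Step 3: lead(−5x² − 11x + 30) ÷ lead(D) = −5x² ÷ −x = 5x. Subtract (5x)·D = −5x² − 20x. Remainder: 9x + 30.
Step 4: lead(9x + 30) ÷ lead(D) = 9x ÷ −x = −9. Subtract (−9)·D = 9x + 36. Remainder: −6.

R(x) = −6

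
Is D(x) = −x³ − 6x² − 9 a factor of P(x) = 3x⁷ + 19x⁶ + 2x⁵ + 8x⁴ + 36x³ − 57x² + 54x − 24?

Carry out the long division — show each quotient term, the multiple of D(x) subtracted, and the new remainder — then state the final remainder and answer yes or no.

Step 1: lead(3x⁷ + 19x⁶ + 2x⁵ + 8x⁴ + 36x³ − 57x² + 54x − 24) ÷ lead(D) = 3x⁷ ÷ −x³ = −3x⁴. Subtract (−3x⁴)·D = 3x⁷ + 18x⁶ + 27x⁴. Remainder: x⁶ + 2x⁵ − 19x⁴ + 36x³ − 57x² + 54x − 24.
Step 2: lead(x⁶ + 2x⁵ − 19x⁴ + 36x³ − 57x² + 54x − 24) ÷ lead(D) = x⁶ ÷ −x³ = −x³. Subtract (−x³)·D = x⁶ + 6x⁵ + 9x³. Remainder: −4x⁵ − 19x⁴ + 27x³ − 57x² + 54x − 24.
Step 3: lead(−4x⁵ − 19x⁴ + 27x³ − 57x² + 54x − 24) ÷ lead(D) = −4x⁵ ÷ −x³ = 4x². Subtract (4x²)·D = −4x⁵ − 24x⁴ − 36x². Remainder: 5x⁴ + 27x³ − 21x² + 54x − 24.
Step 4: lead(5x⁴ + 27x³ − 21x² + 54x − 24) ÷ lead(D) = 5x⁴ ÷ −x³ = −5x. Subtract (−5x)·D = 5x⁴ + 30x³ + 45x. Remainder: −3x³ − 21x² + 9x − 24.
Step 5: lead(−3x³ − 21x² + 9x − 24) ÷ lead(D) = −3x³ ÷ −x³ = 3. Subtract (3)·D = −3x³ − 18x² − 27. Remainder: −3x² + 9x + 3.

R(x) = −3x² + 9x + 3, so D(x) is not a factor of P(x). no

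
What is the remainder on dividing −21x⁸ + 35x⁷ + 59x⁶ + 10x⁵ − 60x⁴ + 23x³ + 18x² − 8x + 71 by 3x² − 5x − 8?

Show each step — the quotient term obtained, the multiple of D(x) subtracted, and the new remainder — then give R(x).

R(x) = 7

Step 1: lead(−21x⁸ + 35x⁷ + 59x⁶ + 10x⁵ − 60x⁴ + 23x³ + 18x² − 8x + 71) ÷ lead(D) = −21x⁸ ÷ 3x² = −7x⁶. Subtract (−7x⁶)·D = −21x⁸ + 35x⁷ + 56x⁶. Remainder: 3x⁶ + 10x⁵ − 60x⁴ + 23x³ + 18x² − 8x + 71.
Step 2: lead(3x⁶ + 10x⁵ − 60x⁴ + 23x³ + 18x² − 8x + 71) ÷ lead(D) = 3x⁶ ÷ 3x² = x⁴. Subtract (x⁴)·D = 3x⁶ − 5x⁵ − 8x⁴. Remainder: 15x⁵ − 52x⁴ + 23x³ + 18x² − 8x + 71.
Step 3: lead(15x⁵ − 52x⁴ + 23x³ + 18x² − 8x + 71) ÷ lead(D) = 15x⁵ ÷ 3x² = 5x³. Subtract (5x³)·D = 15x⁵ − 25x⁴ − 40x³. Remainder: −27x⁴ + 63x³ + 18x² − 8x + 71.
Step 4: lead(−27x⁴ + 63x³ + 18x² − 8x + 71) ÷ lead(D) = −27x⁴ ÷ 3x² = −9x². Subtract (−9x²)·D = −27x⁴ + 45x³ + 72x². Remainder: 18x³ − 54x² − 8x + 71.
Step 5: lead(18x³ − 54x² − 8x + 71) ÷ lead(D) = 18x³ ÷ 3x² = 6x. Subtract (6x)·D = 18x³ − 30x² − 48x. Remainder: −24x² + 40x + 71.
Step 6: lead(−24x² + 40x + 71) ÷ lead(D) = −24x² ÷ 3x² = −8. Subtract (−8)·D = −24x² + 40x + 64. Remainder: 7.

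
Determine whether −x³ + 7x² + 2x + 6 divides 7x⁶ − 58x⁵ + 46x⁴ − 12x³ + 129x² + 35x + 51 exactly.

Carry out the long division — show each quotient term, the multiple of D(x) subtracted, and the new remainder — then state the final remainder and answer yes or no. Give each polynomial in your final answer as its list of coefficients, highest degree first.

Step 1: lead(7x⁶ − 58x⁵ + 46x⁴ − 12x³ + 129x² + 35x + 51) ÷ lead(D) = 7x⁶ ÷ −x³ = −7x³. Subtract (−7x³)·D = 7x⁶ − 49x⁵ − 14x⁴ − 42x³. Remainder: −9x⁵ + 60x⁴ + 30x³ + 129x² + 35x + 51.
Step 2: lead(−9x⁵ + 60x⁴ + 30x³ + 129x² + 35x + 51) ÷ lead(D) = −9x⁵ ÷ −x³ = 9x². Subtract (9x²)·D = −9x⁵ + 63x⁴ + 18x³ + 54x². Remainder: −3x⁴ + 12x³ + 75x² + 35x + 51.
Step 3: lead(−3x⁴ + 12x³ + 75x² + 35x + 51) ÷ lead(D) = −3x⁴ ÷ −x³ = 3x. Subtract (3x)·D = −3x⁴ + 21x³ + 6x² + 18x. Remainder: −9x³ + 69x² + 17x + 51.
Step 4: lead(−9x³ + 69x² + 17x + 51) ÷ lead(D) = −9x³ ÷ −x³ = 9. Subtract (9)·D = −9x³ + 63x² + 18x + 54. Remainder: 6x² − x − 3.

R = [6, -1, -3], so D(x) is not a factor of P(x). no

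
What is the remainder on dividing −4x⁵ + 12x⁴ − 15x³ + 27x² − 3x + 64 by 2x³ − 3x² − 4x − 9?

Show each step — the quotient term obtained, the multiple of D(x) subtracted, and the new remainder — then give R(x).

R(x) = −4x + 1

Step 1: lead(−4x⁵ + 12x⁴ − 15x³ + 27x² − 3x + 64) ÷ lead(D) = −4x⁵ ÷ 2x³ = −2x². Subtract (−2x²)·D = −4x⁵ + 6x⁴ + 8x³ + 18x². Remainder: 6x⁴ − 23x³ + 9x² − 3x + 64.
Step 2: lead(6x⁴ − 23x³ + 9x² − 3x + 64) ÷ lead(D) = 6x⁴ ÷ 2x³ = 3x. Subtract (3x)·D = 6x⁴ − 9x³ − 12x² − 27x. Remainder: −14x³ + 21x² + 24x + 64.
Step 3: lead(−14x³ + 21x² + 24x + 64) ÷ lead(D) = −14x³ ÷ 2x³ = −7. Subtract (−7)·D = −14x³ + 21x² + 28x + 63. Remainder: −4x + 1.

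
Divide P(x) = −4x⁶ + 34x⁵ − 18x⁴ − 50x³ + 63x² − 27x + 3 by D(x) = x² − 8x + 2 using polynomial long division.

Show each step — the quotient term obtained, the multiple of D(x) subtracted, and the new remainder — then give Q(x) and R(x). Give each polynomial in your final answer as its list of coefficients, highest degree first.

Q = [-4, 2, 6, -6, 3]; R = [9, -3]

Step 1: lead(−4x⁶ + 34x⁵ − 18x⁴ − 50x³ + 63x² − 27x + 3) ÷ lead(D) = −4x⁶ ÷ x² = −4x⁴. Subtract (−4x⁴)·D = −4x⁶ + 32x⁵ − 8x⁴. Remainder: 2x⁵ − 10x⁴ − 50x³ + 63x² − 27x + 3.
Step 2: lead(2x⁵ − 10x⁴ − 50x³ + 63x² − 27x + 3) ÷ lead(D) = 2x⁵ ÷ x² = 2x³. Subtract (2x³)·D = 2x⁵ − 16x⁴ + 4x³. Remainder: 6x⁴ − 54x³ + 63x² − 27x + 3.
Step 3: lead(6x⁴ − 54x³ + 63x² − 27x + 3) ÷ lead(D) = 6x⁴ ÷ x² = 6x². Subtract (6x²)·D = 6x⁴ − 48x³ + 12x². Remainder: −6x³ + 51x² − 27x + 3.
Step 4: lead(−6x³ + 51x² − 27x + 3) ÷ lead(D) = −6x³ ÷ x² = −6x. Subtract (−6x)·D = −6x³ + 48x² − 12x. Remainder: 3x² − 15x + 3.
Step 5: lead(3x² − 15x + 3) ÷ lead(D) = 3x² ÷ x² = 3. Subtract (3)·D = 3x² − 24x + 6. Remainder: 9x − 3.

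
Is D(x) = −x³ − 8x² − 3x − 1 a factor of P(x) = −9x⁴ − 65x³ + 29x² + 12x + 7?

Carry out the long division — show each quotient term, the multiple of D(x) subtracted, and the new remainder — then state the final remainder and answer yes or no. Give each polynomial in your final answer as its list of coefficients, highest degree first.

Step 1: lead(−9x⁴ − 65x³ + 29x² + 12x + 7) ÷ lead(D) = −9x⁴ ÷ −x³ = 9x. Subtract (9x)·D = −9x⁴ − 72x³ − 27x² − 9x. Remainder: 7x³ + 56x² + 21x + 7.
Step 2: lead(7x³ + 56x² + 21x + 7) ÷ lead(D) = 7x³ ÷ −x³ = −7. Subtract (−7)·D = 7x³ + 56x² + 21x + 7. Remainder: 0.

R = [0], so D(x) is a factor of P(x). yes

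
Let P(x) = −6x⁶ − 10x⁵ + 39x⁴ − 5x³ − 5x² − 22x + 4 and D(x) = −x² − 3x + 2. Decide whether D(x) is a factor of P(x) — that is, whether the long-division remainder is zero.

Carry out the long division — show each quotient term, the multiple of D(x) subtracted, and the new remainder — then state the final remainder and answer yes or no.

R(x) = −3x − 6, so D(x) is not a factor of P(x). no

Step 1: lead(−6x⁶ − 10x⁵ + 39x⁴ − 5x³ − 5x² − 22x + 4) ÷ lead(D) = −6x⁶ ÷ −x² = 6x⁴. Subtract (6x⁴)·D = −6x⁶ − 18x⁵ + 12x⁴. Remainder: 8x⁵ + 27x⁴ − 5x³ − 5x² − 22x + 4.
Step 2: lead(8x⁵ + 27x⁴ − 5x³ − 5x² − 22x + 4) ÷ lead(D) = 8x⁵ ÷ −x² = −8x³. Subtract (−8x³)·D = 8x⁵ + 24x⁴ − 16x³. Remainder: 3x⁴ + 11x³ − 5x² − 22x + 4.
Step 3: lead(3x⁴ + 11x³ − 5x² − 22x + 4) ÷ lead(D) = 3x⁴ ÷ −x² = −3x². Subtract (−3x²)·D = 3x⁴ + 9x³ − 6x². Remainder: 2x³ + x² − 22x + 4.
Step 4: lead(2x³ + x² − 22x + 4) ÷ lead(D) = 2x³ ÷ −x² = −2x. Subtract (−2x)·D = 2x³ + 6x² − 4x. Remainder: −5x² − 18x + 4.
Step 5: lead(−5x² − 18x + 4) ÷ lead(D) = −5x² ÷ −x² = 5. Subtract (5)·D = −5x² − 15x + 10. Remainder: −3x − 6.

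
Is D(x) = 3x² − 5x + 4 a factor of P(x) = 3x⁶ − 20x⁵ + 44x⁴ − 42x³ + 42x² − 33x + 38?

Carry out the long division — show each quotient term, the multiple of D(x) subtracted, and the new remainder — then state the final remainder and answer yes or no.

Step 1: lead(3x⁶ − 20x⁵ + 44x⁴ − 42x³ + 42x² − 33x + 38) ÷ lead(D) = 3x⁶ ÷ 3x² = x⁴. Subtract (x⁴)·D = 3x⁶ − 5x⁵ + 4x⁴. Remainder: −15x⁵ + 40x⁴ − 42x³ + 42x² − 33x + 38.
Step 2: lead(−15x⁵ + 40x⁴ − 42x³ + 42x² − 33x + 38) ÷ lead(D) = −15x⁵ ÷ 3x² = −5x³. Subtract (−5x³)·D = −15x⁵ + 25x⁴ − 20x³. Remainder: 15x⁴ − 22x³ + 42x² − 33x + 38.
Step 3: lead(15x⁴ − 22x³ + 42x² − 33x + 38) ÷ lead(D) = 15x⁴ ÷ 3x² = 5x². Subtract (5x²)·D = 15x⁴ − 25x³ + 20x². Remainder: 3x³ + 22x² − 33x + 38.
Step 4: lead(3x³ + 22x² − 33x + 38) ÷ lead(D) = 3x³ ÷ 3x² = x. Subtract (x)·D = 3x³ − 5x² + 4x. Remainder: 27x² − 37x + 38.
Step 5: lead(27x² − 37x + 38) ÷ lead(D) = 27x² ÷ 3x² = 9. Subtract (9)·D = 27x² − 45x + 36. Remainder: 8x + 2.

R(x) = 8x + 2, so D(x) is not a factor of P(x). no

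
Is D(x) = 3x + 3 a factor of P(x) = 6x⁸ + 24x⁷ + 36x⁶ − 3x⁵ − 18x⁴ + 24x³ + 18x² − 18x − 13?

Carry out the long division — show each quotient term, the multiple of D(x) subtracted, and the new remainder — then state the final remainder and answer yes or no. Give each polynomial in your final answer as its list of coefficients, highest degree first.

Step 1: lead(6x⁸ + 24x⁷ + 36x⁶ − 3x⁵ − 18x⁴ + 24x³ + 18x² − 18x − 13) ÷ lead(D) = 6x⁸ ÷ 3x = 2x⁷. Subtract (2x⁷)·D = 6x⁸ + 6x⁷. Remainder: 18x⁷ + 36x⁶ − 3x⁵ − 18x⁴ + 24x³ + 18x² − 18x − 13.
Step 2: lead(18x⁷ + 36x⁶ − 3x⁵ − 18x⁴ + 24x³ + 18x² − 18x − 13) ÷ lead(D) = 18x⁷ ÷ 3x = 6x⁶. Subtract (6x⁶)·D = 18x⁷ + 18x⁶. Remainder: 18x⁶ − 3x⁵ − 18x⁴ + 24x³ + 18x² − 18x − 13.
Step 3: lead(18x⁶ − 3x⁵ − 18x⁴ + 24x³ + 18x² − 18x − 13) ÷ lead(D) = 18x⁶ ÷ 3x = 6x⁵. Subtract (6x⁵)·D = 18x⁶ + 18x⁵. Remainder: −21x⁵ − 18x⁴ + 24x³ + 18x² − 18x − 13.
Step 4: lead(−21x⁵ − 18x⁴ + 24x³ + 18x² − 18x − 13) ÷ lead(D) = −21x⁵ ÷ 3x = −7x⁴. Subtract (−7x⁴)·D = −21x⁵ − 21x⁴. Remainder: 3x⁴ + 24x³ + 18x² − 18x − 13.
Step 5: lead(3x⁴ + 24x³ + 18x² − 18x − 13) ÷ lead(D) = 3x⁴ ÷ 3x = x³. Subtract (x³)·D = 3x⁴ + 3x³. Remainder: 21x³ + 18x² − 18x − 13.
Step 6: lead(21x³ + 18x² − 18x − 13) ÷ lead(D) = 21x³ ÷ 3x = 7x². Subtract (7x²)·D = 21x³ + 21x². Remainder: −3x² − 18x − 13.
Step 7: lead(−3x² − 18x − 13) ÷ lead(D) = −3x² ÷ 3x = −x. Subtract (−x)·D = −3x² − 3x. Remainder: −15x − 13.
Step 8: lead(−15x − 13) ÷ lead(D) = −15x ÷ 3x = −5. Subtract (−5)·D = −15x − 15. Remainder: 2.

R = [2], so D(x) is not a factor of P(x). no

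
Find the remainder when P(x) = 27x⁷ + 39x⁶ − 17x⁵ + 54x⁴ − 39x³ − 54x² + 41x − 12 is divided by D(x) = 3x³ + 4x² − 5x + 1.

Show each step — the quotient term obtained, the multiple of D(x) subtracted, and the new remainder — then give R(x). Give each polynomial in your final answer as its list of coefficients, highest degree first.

Step 1: lead(27x⁷ + 39x⁶ − 17x⁵ + 54x⁴ − 39x³ − 54x² + 41x − 12) ÷ lead(D) = 27x⁷ ÷ 3x³ = 9x⁴. Subtract (9x⁴)·D = 27x⁷ + 36x⁶ − 45x⁵ + 9x⁴. Remainder: 3x⁶ + 28x⁵ + 45x⁴ − 39x³ − 54x² + 41x − 12.
Step 2: lead(3x⁶ + 28x⁵ + 45x⁴ − 39x³ − 54x² + 41x − 12) ÷ lead(D) = 3x⁶ ÷ 3x³ = x³. Subtract (x³)·D = 3x⁶ + 4x⁵ − 5x⁴ + x³. Remainder: 24x⁵ + 50x⁴ − 40x³ − 54x² + 41x − 12.
Step 3: lead(24x⁵ + 50x⁴ − 40x³ − 54x² + 41x − 12) ÷ lead(D) = 24x⁵ ÷ 3x³ = 8x². Subtract (8x²)·D = 24x⁵ + 32x⁴ − 40x³ + 8x². Remainder: 18x⁴ − 62x² + 41x − 12.
Step 4: lead(18x⁴ − 62x² + 41x − 12) ÷ lead(D) = 18x⁴ ÷ 3x³ = 6x. Subtract (6x)·D = 18x⁴ + 24x³ − 30x² + 6x. Remainder: −24x³ − 32x² + 35x − 12.
Step 5: lead(−24x³ − 32x² + 35x − 12) ÷ lead(D) = −24x³ ÷ 3x³ = −8. Subtract (−8)·D = −24x³ − 32x² + 40x − 8. Remainder: −5x − 4.

R = [-5, -4]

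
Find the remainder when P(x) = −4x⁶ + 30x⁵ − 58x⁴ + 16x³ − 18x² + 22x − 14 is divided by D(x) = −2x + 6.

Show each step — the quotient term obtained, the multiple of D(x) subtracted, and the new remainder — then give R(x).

Step 1: lead(−4x⁶ + 30x⁵ − 58x⁴ + 16x³ − 18x² + 22x − 14) ÷ lead(D) = −4x⁶ ÷ −2x = 2x⁵. Subtract (2x⁵)·D = −4x⁶ + 12x⁵. Remainder: 18x⁵ − 58x⁴ + 16x³ − 18x² + 22x − 14.
Step 2: lead(18x⁵ − 58x⁴ + 16x³ − 18x² + 22x − 14) ÷ lead(D) = 18x⁵ ÷ −2x = −9x⁴. Subtract (−9x⁴)·D = 18x⁵ − 54x⁴. Remainder: −4x⁴ + 16x³ − 18x² + 22x − 14.
Step 3: lead(−4x⁴ + 16x³ − 18x² + 22x − 14) ÷ lead(D) = −4x⁴ ÷ −2x = 2x³. Subtract (2x³)·D = −4x⁴ + 12x³. Remainder: 4x³ − 18x² + 22x − 14.
Step 4: lead(4x³ − 18x² + 22x − 14) ÷ lead(D) = 4x³ ÷ −2x = −2x². Subtract (−2x²)·D = 4x³ − 12x². Remainder: −6x² + 22x − 14.
Step 5: lead(−6x² + 22x − 14) ÷ lead(D) = −6x² ÷ −2x = 3x. Subtract (3x)·D = −6x² + 18x. Remainder: 4x − 14.
Step 6: lead(4x − 14) ÷ lead(D) = 4x ÷ −2x = −2. Subtract (−2)·D = 4x − 12. Remainder: −2.

R(x) = −2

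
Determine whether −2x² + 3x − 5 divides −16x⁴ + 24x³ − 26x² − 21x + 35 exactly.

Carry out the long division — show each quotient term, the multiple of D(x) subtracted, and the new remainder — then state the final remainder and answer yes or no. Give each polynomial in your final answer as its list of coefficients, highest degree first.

R = [0], so D(x) is a factor of P(x). yes

Step 1: lead(−16x⁴ + 24x³ − 26x² − 21x + 35) ÷ lead(D) = −16x⁴ ÷ −2x² = 8x². Subtract (8x²)·D = −16x⁴ + 24x³ − 40x². Remainder: 14x² − 21x + 35.
Step 2: lead(14x² − 21x + 35) ÷ lead(D) = 14x² ÷ −2x² = −7. Subtract (−7)·D = 14x² − 21x + 35. Remainder: 0.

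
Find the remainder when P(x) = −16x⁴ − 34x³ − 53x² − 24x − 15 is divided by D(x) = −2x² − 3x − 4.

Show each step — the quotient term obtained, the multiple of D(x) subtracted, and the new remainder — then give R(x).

R(x) = 5x − 3

Step 1: lead(−16x⁴ − 34x³ − 53x² − 24x − 15) ÷ lead(D) = −16x⁴ ÷ −2x² = 8x². Subtract (8x²)·D = −16x⁴ − 24x³ − 32x². Remainder: −10x³ − 21x² − 24x − 15.
Step 2: lead(−10x³ − 21x² − 24x − 15) ÷ lead(D) = −10x³ ÷ −2x² = 5x. Subtract (5x)·D = −10x³ − 15x² − 20x. Remainder: −6x² − 4x − 15.
Step 3: lead(−6x² − 4x − 15) ÷ lead(D) = −6x² ÷ −2x² = 3. Subtract (3)·D = −6x² − 9x − 12. Remainder: 5x − 3.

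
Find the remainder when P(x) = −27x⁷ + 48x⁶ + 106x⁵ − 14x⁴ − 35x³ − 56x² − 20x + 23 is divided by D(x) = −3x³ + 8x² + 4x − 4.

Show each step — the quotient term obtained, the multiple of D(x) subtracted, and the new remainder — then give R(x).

R(x) = −5

Step 1: lead(−27x⁷ + 48x⁶ + 106x⁵ − 14x⁴ − 35x³ − 56x² − 20x + 23) ÷ lead(D) = −27x⁷ ÷ −3x³ = 9x⁴. Subtract (9x⁴)·D = −27x⁷ + 72x⁶ + 36x⁵ − 36x⁴. Remainder: −24x⁶ + 70x⁵ + 22x⁴ − 35x³ − 56x² − 20x + 23.
Step 2: lead(−24x⁶ + 70x⁵ + 22x⁴ − 35x³ − 56x² − 20x + 23) ÷ lead(D) = −24x⁶ ÷ −3x³ = 8x³. Subtract (8x³)·D = −24x⁶ + 64x⁵ + 32x⁴ − 32x³. Remainder: 6x⁵ − 10x⁴ − 3x³ − 56x² − 20x + 23.
Step 3: lead(6x⁵ − 10x⁴ − 3x³ − 56x² − 20x + 23) ÷ lead(D) = 6x⁵ ÷ −3x³ = −2x². Subtract (−2x²)·D = 6x⁵ − 16x⁴ − 8x³ + 8x². Remainder: 6x⁴ + 5x³ − 64x² − 20x + 23.
Step 4: lead(6x⁴ + 5x³ − 64x² − 20x + 23) ÷ lead(D) = 6x⁴ ÷ −3x³ = −2x. Subtract (−2x)·D = 6x⁴ − 16x³ − 8x² + 8x. Remainder: 21x³ − 56x² − 28x + 23.
Step 5: lead(21x³ − 56x² − 28x + 23) ÷ lead(D) = 21x³ ÷ −3x³ = −7. Subtract (−7)·D = 21x³ − 56x² − 28x + 28. Remainder: −5.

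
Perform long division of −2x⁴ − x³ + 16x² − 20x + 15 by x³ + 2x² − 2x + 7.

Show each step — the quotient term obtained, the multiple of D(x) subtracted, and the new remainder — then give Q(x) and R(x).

Q(x) = −2x + 3; R(x) = 6x² − 6

Step 1: lead(−2x⁴ − x³ + 16x² − 20x + 15) ÷ lead(D) = −2x⁴ ÷ x³ = −2x. Subtract (−2x)·D = −2x⁴ − 4x³ + 4x² − 14x. Remainder: 3x³ + 12x² − 6x + 15.
Step 2: lead(3x³ + 12x² − 6x + 15) ÷ lead(D) = 3x³ ÷ x³ = 3. Subtract (3)·D = 3x³ + 6x² − 6x + 21. Remainder: 6x² − 6.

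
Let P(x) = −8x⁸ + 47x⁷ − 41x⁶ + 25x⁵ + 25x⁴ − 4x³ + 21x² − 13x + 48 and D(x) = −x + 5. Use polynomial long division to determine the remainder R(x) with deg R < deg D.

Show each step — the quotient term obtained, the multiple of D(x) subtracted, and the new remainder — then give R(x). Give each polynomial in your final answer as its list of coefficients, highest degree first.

Step 1: lead(−8x⁸ + 47x⁷ − 41x⁶ + 25x⁵ + 25x⁴ − 4x³ + 21x² − 13x + 48) ÷ lead(D) = −8x⁸ ÷ −x = 8x⁷. Subtract (8x⁷)·D = −8x⁸ + 40x⁷. Remainder: 7x⁷ − 41x⁶ + 25x⁵ + 25x⁴ − 4x³ + 21x² − 13x + 48.
Step 2: lead(7x⁷ − 41x⁶ + 25x⁵ + 25x⁴ − 4x³ + 21x² − 13x + 48) ÷ lead(D) = 7x⁷ ÷ −x = −7x⁶. Subtract (−7x⁶)·D = 7x⁷ − 35x⁶. Remainder: −6x⁶ + 25x⁵ + 25x⁴ − 4x³ + 21x² − 13x + 48.
Step 3: lead(−6x⁶ + 25x⁵ + 25x⁴ − 4x³ + 21x² − 13x + 48) ÷ lead(D) = −6x⁶ ÷ −x = 6x⁵. Subtract (6x⁵)·D = −6x⁶ + 30x⁵. Remainder: −5x⁵ + 25x⁴ − 4x³ + 21x² − 13x + 48.
Step 4: lead(−5x⁵ + 25x⁴ − 4x³ + 21x² − 13x + 48) ÷ lead(D) = −5x⁵ ÷ −x = 5x⁴. Subtract (5x⁴)·D = −5x⁵ + 25x⁴. Remainder: −4x³ + 21x² − 13x + 48.
Step 5: lead(−4x³ + 21x² − 13x + 48) ÷ lead(D) = −4x³ ÷ −x = 4x². Subtract (4x²)·D = −4x³ + 20x². Remainder: x² − 13x + 48.
Step 6: lead(x² − 13x + 48) ÷ lead(D) = x² ÷ −x = −x. Subtract (−x)·D = x² − 5x. Remainder: −8x + 48.
Step 7: lead(−8x + 48) ÷ lead(D) = −8x ÷ −x = 8. Subtract (8)·D = −8x + 40. Remainder: 8.

R = [8]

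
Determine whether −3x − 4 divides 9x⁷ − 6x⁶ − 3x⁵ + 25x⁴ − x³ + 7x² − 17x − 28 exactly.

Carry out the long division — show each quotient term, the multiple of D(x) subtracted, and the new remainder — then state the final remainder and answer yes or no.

Step 1: lead(9x⁷ − 6x⁶ − 3x⁵ + 25x⁴ − x³ + 7x² − 17x − 28) ÷ lead(D) = 9x⁷ ÷ −3x = −3x⁶. Subtract (−3x⁶)·D = 9x⁷ + 12x⁶. Remainder: −18x⁶ − 3x⁵ + 25x⁴ − x³ + 7x² − 17x − 28.
Step 2: lead(−18x⁶ − 3x⁵ + 25x⁴ − x³ + 7x² − 17x − 28) ÷ lead(D) = −18x⁶ ÷ −3x = 6x⁵. Subtract (6x⁵)·D = −18x⁶ − 24x⁵. Remainder: 21x⁵ + 25x⁴ − x³ + 7x² − 17x − 28.
Step 3: lead(21x⁵ + 25x⁴ − x³ + 7x² − 17x − 28) ÷ lead(D) = 21x⁵ ÷ −3x = −7x⁴. Subtract (−7x⁴)·D = 21x⁵ + 28x⁴. Remainder: −3x⁴ − x³ + 7x² − 17x − 28.
Step 4: lead(−3x⁴ − x³ + 7x² − 17x − 28) ÷ lead(D) = −3x⁴ ÷ −3x = x³. Subtract (x³)·D = −3x⁴ − 4x³. Remainder: 3x³ + 7x² − 17x − 28.
Step 5: lead(3x³ + 7x² − 17x − 28) ÷ lead(D) = 3x³ ÷ −3x = −x². Subtract (−x²)·D = 3x³ + 4x². Remainder: 3x² − 17x − 28.
Step 6: lead(3x² − 17x − 28) ÷ lead(D) = 3x² ÷ −3x = −x. Subtract (−x)·D = 3x² + 4x. Remainder: −21x − 28.
Step 7: lead(−21x − 28) ÷ lead(D) = −21x ÷ −3x = 7. Subtract (7)·D = −21x − 28. Remainder: 0.

R(x) = 0, so D(x) is a factor of P(x). yes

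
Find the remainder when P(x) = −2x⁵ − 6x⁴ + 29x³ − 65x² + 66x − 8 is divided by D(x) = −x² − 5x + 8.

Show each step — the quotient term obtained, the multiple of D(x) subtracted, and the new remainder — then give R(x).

Step 1: lead(−2x⁵ − 6x⁴ + 29x³ − 65x² + 66x − 8) ÷ lead(D) = −2x⁵ ÷ −x² = 2x³. Subtract (2x³)·D = −2x⁵ − 10x⁴ + 16x³. Remainder: 4x⁴ + 13x³ − 65x² + 66x − 8.
Step 2: lead(4x⁴ + 13x³ − 65x² + 66x − 8) ÷ lead(D) = 4x⁴ ÷ −x² = −4x². Subtract (−4x²)·D = 4x⁴ + 20x³ − 32x². Remainder: −7x³ − 33x² + 66x − 8.
Step 3: lead(−7x³ − 33x² + 66x − 8) ÷ lead(D) = −7x³ ÷ −x² = 7x. Subtract (7x)·D = −7x³ − 35x² + 56x. Remainder: 2x² + 10x − 8.
Step 4: lead(2x² + 10x − 8) ÷ lead(D) = 2x² ÷ −x² = −2. Subtract (−2)·D = 2x² + 10x − 16. Remainder: 8.

R(x) = 8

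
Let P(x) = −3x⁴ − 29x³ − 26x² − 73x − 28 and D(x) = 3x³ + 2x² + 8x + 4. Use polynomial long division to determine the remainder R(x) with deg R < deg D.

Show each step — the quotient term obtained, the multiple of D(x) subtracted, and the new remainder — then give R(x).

R(x) = 3x + 8

Step 1: lead(−3x⁴ − 29x³ − 26x² − 73x − 28) ÷ lead(D) = −3x⁴ ÷ 3x³ = −x. Subtract (−x)·D = −3x⁴ − 2x³ − 8x² − 4x. Remainder: −27x³ − 18x² − 69x − 28.
Step 2: lead(−27x³ − 18x² − 69x − 28) ÷ lead(D) = −27x³ ÷ 3x³ = −9. Subtract (−9)·D = −27x³ − 18x² − 72x − 36. Remainder: 3x + 8.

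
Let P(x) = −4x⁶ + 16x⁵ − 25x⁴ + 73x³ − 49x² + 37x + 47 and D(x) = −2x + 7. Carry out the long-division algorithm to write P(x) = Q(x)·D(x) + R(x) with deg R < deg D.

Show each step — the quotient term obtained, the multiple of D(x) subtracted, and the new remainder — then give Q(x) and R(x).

Q(x) = 2x⁵ − x⁴ + 9x³ − 5x² + 7x + 6; R(x) = 5

Step 1: lead(−4x⁶ + 16x⁵ − 25x⁴ + 73x³ − 49x² + 37x + 47) ÷ lead(D) = −4x⁶ ÷ −2x = 2x⁵. Subtract (2x⁵)·D = −4x⁶ + 14x⁵. Remainder: 2x⁵ − 25x⁴ + 73x³ − 49x² + 37x + 47.
Step 2: lead(2x⁵ − 25x⁴ + 73x³ − 49x² + 37x + 47) ÷ lead(D) = 2x⁵ ÷ −2x = −x⁴. Subtract (−x⁴)·D = 2x⁵ − 7x⁴. Remainder: −18x⁴ + 73x³ − 49x² + 37x + 47.
Step 3: lead(−18x⁴ + 73x³ − 49x² + 37x + 47) ÷ lead(D) = −18x⁴ ÷ −2x = 9x³. Subtract (9x³)·D = −18x⁴ + 63x³. Remainder: 10x³ − 49x² + 37x + 47.
Step 4: lead(10x³ − 49x² + 37x + 47) ÷ lead(D) = 10x³ ÷ −2x = −5x². Subtract (−5x²)·D = 10x³ − 35x². Remainder: −14x² + 37x + 47.
Step 5: lead(−14x² + 37x + 47) ÷ lead(D) = −14x² ÷ −2x = 7x. Subtract (7x)·D = −14x² + 49x. Remainder: −12x + 47.
Step 6: lead(−12x + 47) ÷ lead(D) = −12x ÷ −2x = 6. Subtract (6)·D = −12x + 42. Remainder: 5.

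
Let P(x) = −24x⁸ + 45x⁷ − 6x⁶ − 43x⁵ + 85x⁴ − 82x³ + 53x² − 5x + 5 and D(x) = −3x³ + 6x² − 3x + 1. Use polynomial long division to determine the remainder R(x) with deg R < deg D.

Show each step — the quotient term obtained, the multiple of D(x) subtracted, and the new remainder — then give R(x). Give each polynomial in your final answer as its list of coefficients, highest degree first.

Step 1: lead(−24x⁸ + 45x⁷ − 6x⁶ − 43x⁵ + 85x⁴ − 82x³ + 53x² − 5x + 5) ÷ lead(D) = −24x⁸ ÷ −3x³ = 8x⁵. Subtract (8x⁵)·D = −24x⁸ + 48x⁷ − 24x⁶ + 8x⁵. Remainder: −3x⁷ + 18x⁶ − 51x⁵ + 85x⁴ − 82x³ + 53x² − 5x + 5.
Step 2: lead(−3x⁷ + 18x⁶ − 51x⁵ + 85x⁴ − 82x³ + 53x² − 5x + 5) ÷ lead(D) = −3x⁷ ÷ −3x³ = x⁴. Subtract (x⁴)·D = −3x⁷ + 6x⁶ − 3x⁵ + x⁴. Remainder: 12x⁶ − 48x⁵ + 84x⁴ − 82x³ + 53x² − 5x + 5.
Step 3: lead(12x⁶ − 48x⁵ + 84x⁴ − 82x³ + 53x² − 5x + 5) ÷ lead(D) = 12x⁶ ÷ −3x³ = −4x³. Subtract (−4x³)·D = 12x⁶ − 24x⁵ + 12x⁴ − 4x³. Remainder: −24x⁵ + 72x⁴ − 78x³ + 53x² − 5x + 5.
Step 4: lead(−24x⁵ + 72x⁴ − 78x³ + 53x² − 5x + 5) ÷ lead(D) = −24x⁵ ÷ −3x³ = 8x². Subtract (8x²)·D = −24x⁵ + 48x⁴ − 24x³ + 8x². Remainder: 24x⁴ − 54x³ + 45x² − 5x + 5.
Step 5: lead(24x⁴ − 54x³ + 45x² − 5x + 5) ÷ lead(D) = 24x⁴ ÷ −3x³ = −8x. Subtract (−8x)·D = 24x⁴ − 48x³ + 24x² − 8x. Remainder: −6x³ + 21x² + 3x + 5.
Step 6: lead(−6x³ + 21x² + 3x + 5) ÷ lead(D) = −6x³ ÷ −3x³ = 2. Subtract (2)·D = −6x³ + 12x² − 6x + 2. Remainder: 9x² + 9x + 3.

R = [9, 9, 3]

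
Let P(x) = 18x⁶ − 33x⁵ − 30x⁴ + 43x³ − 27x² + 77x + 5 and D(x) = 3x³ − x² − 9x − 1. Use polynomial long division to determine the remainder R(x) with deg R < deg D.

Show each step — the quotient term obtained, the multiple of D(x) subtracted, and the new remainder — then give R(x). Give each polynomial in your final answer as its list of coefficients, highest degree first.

R = [1, -4]

Step 1: lead(18x⁶ − 33x⁵ − 30x⁴ + 43x³ − 27x² + 77x + 5) ÷ lead(D) = 18x⁶ ÷ 3x³ = 6x³. Subtract (6x³)·D = 18x⁶ − 6x⁵ − 54x⁴ − 6x³. Remainder: −27x⁵ + 24x⁴ + 49x³ − 27x² + 77x + 5.
Step 2: lead(−27x⁵ + 24x⁴ + 49x³ − 27x² + 77x + 5) ÷ lead(D) = −27x⁵ ÷ 3x³ = −9x². Subtract (−9x²)·D = −27x⁵ + 9x⁴ + 81x³ + 9x². Remainder: 15x⁴ − 32x³ − 36x² + 77x + 5.
Step 3: lead(15x⁴ − 32x³ − 36x² + 77x + 5) ÷ lead(D) = 15x⁴ ÷ 3x³ = 5x. Subtract (5x)·D = 15x⁴ − 5x³ − 45x² − 5x. Remainder: −27x³ + 9x² + 82x + 5.
Step 4: lead(−27x³ + 9x² + 82x + 5) ÷ lead(D) = −27x³ ÷ 3x³ = −9. Subtract (−9)·D = −27x³ + 9x² + 81x + 9. Remainder: x − 4.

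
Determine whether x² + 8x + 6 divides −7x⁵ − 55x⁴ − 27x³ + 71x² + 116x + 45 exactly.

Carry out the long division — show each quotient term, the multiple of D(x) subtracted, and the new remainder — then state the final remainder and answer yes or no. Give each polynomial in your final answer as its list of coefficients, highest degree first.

R = [2, -9], so D(x) is not a factor of P(x). no

Step 1: lead(−7x⁵ − 55x⁴ − 27x³ + 71x² + 116x + 45) ÷ lead(D) = −7x⁵ ÷ x² = −7x³. Subtract (−7x³)·D = −7x⁵ − 56x⁴ − 42x³. Remainder: x⁴ + 15x³ + 71x² + 116x + 45.
Step 2: lead(x⁴ + 15x³ + 71x² + 116x + 45) ÷ lead(D) = x⁴ ÷ x² = x². Subtract (x²)·D = x⁴ + 8x³ + 6x². Remainder: 7x³ + 65x² + 116x + 45.
Step 3: lead(7x³ + 65x² + 116x + 45) ÷ lead(D) = 7x³ ÷ x² = 7x. Subtract (7x)·D = 7x³ + 56x² + 42x. Remainder: 9x² + 74x + 45.
Step 4: lead(9x² + 74x + 45) ÷ lead(D) = 9x² ÷ x² = 9. Subtract (9)·D = 9x² + 72x + 54. Remainder: 2x − 9.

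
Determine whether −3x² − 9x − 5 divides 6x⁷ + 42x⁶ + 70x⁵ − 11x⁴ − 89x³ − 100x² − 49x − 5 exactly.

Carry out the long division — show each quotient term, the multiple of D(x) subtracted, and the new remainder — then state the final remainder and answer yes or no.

Step 1: lead(6x⁷ + 42x⁶ + 70x⁵ − 11x⁴ − 89x³ − 100x² − 49x − 5) ÷ lead(D) = 6x⁷ ÷ −3x² = −2x⁵. Subtract (−2x⁵)·D = 6x⁷ + 18x⁶ + 10x⁵. Remainder: 24x⁶ + 60x⁵ − 11x⁴ − 89x³ − 100x² − 49x − 5.
Step 2: lead(24x⁶ + 60x⁵ − 11x⁴ − 89x³ − 100x² − 49x − 5) ÷ lead(D) = 24x⁶ ÷ −3x² = −8x⁴. Subtract (−8x⁴)·D = 24x⁶ + 72x⁵ + 40x⁴. Remainder: −12x⁵ − 51x⁴ − 89x³ − 100x² − 49x − 5.
Step 3: lead(−12x⁵ − 51x⁴ − 89x³ − 100x² − 49x − 5) ÷ lead(D) = −12x⁵ ÷ −3x² = 4x³. Subtract (4x³)·D = −12x⁵ − 36x⁴ − 20x³. Remainder: −15x⁴ − 69x³ − 100x² − 49x − 5.
Step 4: lead(−15x⁴ − 69x³ − 100x² − 49x − 5) ÷ lead(D) = −15x⁴ ÷ −3x² = 5x². Subtract (5x²)·D = −15x⁴ − 45x³ − 25x². Remainder: −24x³ − 75x² − 49x − 5.
Step 5: lead(−24x³ − 75x² − 49x − 5) ÷ lead(D) = −24x³ ÷ −3x² = 8x. Subtract (8x)·D = −24x³ − 72x² − 40x. Remainder: −3x² − 9x − 5.
Step 6: lead(−3x² − 9x − 5) ÷ lead(D) = −3x² ÷ −3x² = 1. Subtract (1)·D = −3x² − 9x − 5. Remainder: 0.

R(x) = 0, so D(x) is a factor of P(x). yes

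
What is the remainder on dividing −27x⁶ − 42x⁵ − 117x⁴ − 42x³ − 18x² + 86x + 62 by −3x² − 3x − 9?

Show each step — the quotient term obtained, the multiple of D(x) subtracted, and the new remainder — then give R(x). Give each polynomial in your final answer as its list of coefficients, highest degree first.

Step 1: lead(−27x⁶ − 42x⁵ − 117x⁴ − 42x³ − 18x² + 86x + 62) ÷ lead(D) = −27x⁶ ÷ −3x² = 9x⁴. Subtract (9x⁴)·D = −27x⁶ − 27x⁵ − 81x⁴. Remainder: −15x⁵ − 36x⁴ − 42x³ − 18x² + 86x + 62.
Step 2: lead(−15x⁵ − 36x⁴ − 42x³ − 18x² + 86x + 62) ÷ lead(D) = −15x⁵ ÷ −3x² = 5x³. Subtract (5x³)·D = −15x⁵ − 15x⁴ − 45x³. Remainder: −21x⁴ + 3x³ − 18x² + 86x + 62.
Step 3: lead(−21x⁴ + 3x³ − 18x² + 86x + 62) ÷ lead(D) = −21x⁴ ÷ −3x² = 7x². Subtract (7x²)·D = −21x⁴ − 21x³ − 63x². Remainder: 24x³ + 45x² + 86x + 62.
Step 4: lead(24x³ + 45x² + 86x + 62) ÷ lead(D) = 24x³ ÷ −3x² = −8x. Subtract (−8x)·D = 24x³ + 24x² + 72x. Remainder: 21x² + 14x + 62.
Step 5: lead(21x² + 14x + 62) ÷ lead(D) = 21x² ÷ −3x² = −7. Subtract (−7)·D = 21x² + 21x + 63. Remainder: −7x − 1.

R = [-7, -1]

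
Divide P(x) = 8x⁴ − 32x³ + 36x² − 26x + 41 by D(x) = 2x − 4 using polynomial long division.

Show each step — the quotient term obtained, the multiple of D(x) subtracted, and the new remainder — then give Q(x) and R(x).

Step 1: lead(8x⁴ − 32x³ + 36x² − 26x + 41) ÷ lead(D) = 8x⁴ ÷ 2x = 4x³. Subtract (4x³)·D = 8x⁴ − 16x³. Remainder: −16x³ + 36x² − 26x + 41.
Step 2: lead(−16x³ + 36x² − 26x + 41) ÷ lead(D) = −16x³ ÷ 2x = −8x². Subtract (−8x²)·D = −16x³ + 32x². Remainder: 4x² − 26x + 41.
Step 3: lead(4x² − 26x + 41) ÷ lead(D) = 4x² ÷ 2x = 2x. Subtract (2x)·D = 4x² − 8x. Remainder: −18x + 41.
Step 4: lead(−18x + 41) ÷ lead(D) = −18x ÷ 2x = −9. Subtract (−9)·D = −18x + 36. Remainder: 5.

Q(x) = 4x³ − 8x² + 2x − 9; R(x) = 5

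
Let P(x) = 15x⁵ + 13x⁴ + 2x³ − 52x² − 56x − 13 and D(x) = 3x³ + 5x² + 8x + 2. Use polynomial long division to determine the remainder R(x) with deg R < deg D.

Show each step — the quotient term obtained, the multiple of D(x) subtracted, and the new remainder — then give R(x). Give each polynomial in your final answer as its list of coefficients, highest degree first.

Step 1: lead(15x⁵ + 13x⁴ + 2x³ − 52x² − 56x − 13) ÷ lead(D) = 15x⁵ ÷ 3x³ = 5x². Subtract (5x²)·D = 15x⁵ + 25x⁴ + 40x³ + 10x². Remainder: −12x⁴ − 38x³ − 62x² − 56x − 13.
Step 2: lead(−12x⁴ − 38x³ − 62x² − 56x − 13) ÷ lead(D) = −12x⁴ ÷ 3x³ = −4x. Subtract (−4x)·D = −12x⁴ − 20x³ − 32x² − 8x. Remainder: −18x³ − 30x² − 48x − 13.
Step 3: lead(−18x³ − 30x² − 48x − 13) ÷ lead(D) = −18x³ ÷ 3x³ = −6. Subtract (−6)·D = −18x³ − 30x² − 48x − 12. Remainder: −1.

R = [-1]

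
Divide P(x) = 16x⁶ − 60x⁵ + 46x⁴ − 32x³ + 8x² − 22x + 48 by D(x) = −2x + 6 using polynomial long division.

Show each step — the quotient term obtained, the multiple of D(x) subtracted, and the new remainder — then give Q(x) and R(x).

Q(x) = −8x⁵ + 6x⁴ − 5x³ + x² − x + 8; R(x) = 0

Step 1: lead(16x⁶ − 60x⁵ + 46x⁴ − 32x³ + 8x² − 22x + 48) ÷ lead(D) = 16x⁶ ÷ −2x = −8x⁵. Subtract (−8x⁵)·D = 16x⁶ − 48x⁵. Remainder: −12x⁵ + 46x⁴ − 32x³ + 8x² − 22x + 48.
Step 2: lead(−12x⁵ + 46x⁴ − 32x³ + 8x² − 22x + 48) ÷ lead(D) = −12x⁵ ÷ −2x = 6x⁴. Subtract (6x⁴)·D = −12x⁵ + 36x⁴. Remainder: 10x⁴ − 32x³ + 8x² − 22x + 48.
Step 3: lead(10x⁴ − 32x³ + 8x² − 22x + 48) ÷ lead(D) = 10x⁴ ÷ −2x = −5x³. Subtract (−5x³)·D = 10x⁴ − 30x³. Remainder: −2x³ + 8x² − 22x + 48.
Step 4: lead(−2x³ + 8x² − 22x + 48) ÷ lead(D) = −2x³ ÷ −2x = x². Subtract (x²)·D = −2x³ + 6x². Remainder: 2x² − 22x + 48.
Step 5: lead(2x² − 22x + 48) ÷ lead(D) = 2x² ÷ −2x = −x. Subtract (−x)·D = 2x² − 6x. Remainder: −16x + 48.
Step 6: lead(−16x + 48) ÷ lead(D) = −16x ÷ −2x = 8. Subtract (8)·D = −16x + 48. Remainder: 0.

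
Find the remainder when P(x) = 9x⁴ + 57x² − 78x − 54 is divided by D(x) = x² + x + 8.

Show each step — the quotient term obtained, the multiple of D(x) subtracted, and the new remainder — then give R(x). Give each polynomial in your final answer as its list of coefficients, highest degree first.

R = [-6]

Step 1: lead(9x⁴ + 57x² − 78x − 54) ÷ lead(D) = 9x⁴ ÷ x² = 9x². Subtract (9x²)·D = 9x⁴ + 9x³ + 72x². Remainder: −9x³ − 15x² − 78x − 54.
Step 2: lead(−9x³ − 15x² − 78x − 54) ÷ lead(D) = −9x³ ÷ x² = −9x. Subtract (−9x)·D = −9x³ − 9x² − 72x. Remainder: −6x² − 6x − 54.
Step 3: lead(−6x² − 6x − 54) ÷ lead(D) = −6x² ÷ x² = −6. Subtract (−6)·D = −6x² − 6x − 48. Remainder: −6.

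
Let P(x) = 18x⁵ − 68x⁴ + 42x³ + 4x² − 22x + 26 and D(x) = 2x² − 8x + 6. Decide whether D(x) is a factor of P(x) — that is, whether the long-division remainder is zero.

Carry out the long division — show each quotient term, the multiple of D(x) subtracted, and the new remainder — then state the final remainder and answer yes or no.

R(x) = −2x + 2, so D(x) is not a factor of P(x). no

Step 1: lead(18x⁵ − 68x⁴ + 42x³ + 4x² − 22x + 26) ÷ lead(D) = 18x⁵ ÷ 2x² = 9x³. Subtract (9x³)·D = 18x⁵ − 72x⁴ + 54x³. Remainder: 4x⁴ − 12x³ + 4x² − 22x + 26.
Step 2: lead(4x⁴ − 12x³ + 4x² − 22x + 26) ÷ lead(D) = 4x⁴ ÷ 2x² = 2x². Subtract (2x²)·D = 4x⁴ − 16x³ + 12x². Remainder: 4x³ − 8x² − 22x + 26.
Step 3: lead(4x³ − 8x² − 22x + 26) ÷ lead(D) = 4x³ ÷ 2x² = 2x. Subtract (2x)·D = 4x³ − 16x² + 12x. Remainder: 8x² − 34x + 26.
Step 4: lead(8x² − 34x + 26) ÷ lead(D) = 8x² ÷ 2x² = 4. Subtract (4)·D = 8x² − 32x + 24. Remainder: −2x + 2.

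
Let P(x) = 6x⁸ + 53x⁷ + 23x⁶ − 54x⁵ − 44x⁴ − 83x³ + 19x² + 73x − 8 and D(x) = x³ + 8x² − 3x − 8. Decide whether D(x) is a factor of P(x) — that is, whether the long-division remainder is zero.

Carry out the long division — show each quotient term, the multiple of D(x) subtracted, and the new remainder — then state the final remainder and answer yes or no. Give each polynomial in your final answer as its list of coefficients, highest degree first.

R = [1, -8], so D(x) is not a factor of P(x). no

Step 1: lead(6x⁸ + 53x⁷ + 23x⁶ − 54x⁵ − 44x⁴ − 83x³ + 19x² + 73x − 8) ÷ lead(D) = 6x⁸ ÷ x³ = 6x⁵. Subtract (6x⁵)·D = 6x⁸ + 48x⁷ − 18x⁶ − 48x⁵. Remainder: 5x⁷ + 41x⁶ − 6x⁵ − 44x⁴ − 83x³ + 19x² + 73x − 8.
Step 2: lead(5x⁷ + 41x⁶ − 6x⁵ − 44x⁴ − 83x³ + 19x² + 73x − 8) ÷ lead(D) = 5x⁷ ÷ x³ = 5x⁴. Subtract (5x⁴)·D = 5x⁷ + 40x⁶ − 15x⁵ − 40x⁴. Remainder: x⁶ + 9x⁵ − 4x⁴ − 83x³ + 19x² + 73x − 8.
Step 3: lead(x⁶ + 9x⁵ − 4x⁴ − 83x³ + 19x² + 73x − 8) ÷ lead(D) = x⁶ ÷ x³ = x³. Subtract (x³)·D = x⁶ + 8x⁵ − 3x⁴ − 8x³. Remainder: x⁵ − x⁴ − 75x³ + 19x² + 73x − 8.
Step 4: lead(x⁵ − x⁴ − 75x³ + 19x² + 73x − 8) ÷ lead(D) = x⁵ ÷ x³ = x². Subtract (x²)·D = x⁵ + 8x⁴ − 3x³ − 8x². Remainder: −9x⁴ − 72x³ + 27x² + 73x − 8.
Step 5: lead(−9x⁴ − 72x³ + 27x² + 73x − 8) ÷ lead(D) = −9x⁴ ÷ x³ = −9x. Subtract (−9x)·D = −9x⁴ − 72x³ + 27x² + 72x. Remainder: x − 8.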